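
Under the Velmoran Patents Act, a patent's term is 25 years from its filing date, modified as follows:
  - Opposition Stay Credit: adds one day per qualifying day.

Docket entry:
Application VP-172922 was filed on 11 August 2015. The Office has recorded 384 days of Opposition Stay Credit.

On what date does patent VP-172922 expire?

August 30, 2041

Base term: filing date + 25 years → 11 August 2040.
Opposition Stay Credit: +384 days → 30 August 2041.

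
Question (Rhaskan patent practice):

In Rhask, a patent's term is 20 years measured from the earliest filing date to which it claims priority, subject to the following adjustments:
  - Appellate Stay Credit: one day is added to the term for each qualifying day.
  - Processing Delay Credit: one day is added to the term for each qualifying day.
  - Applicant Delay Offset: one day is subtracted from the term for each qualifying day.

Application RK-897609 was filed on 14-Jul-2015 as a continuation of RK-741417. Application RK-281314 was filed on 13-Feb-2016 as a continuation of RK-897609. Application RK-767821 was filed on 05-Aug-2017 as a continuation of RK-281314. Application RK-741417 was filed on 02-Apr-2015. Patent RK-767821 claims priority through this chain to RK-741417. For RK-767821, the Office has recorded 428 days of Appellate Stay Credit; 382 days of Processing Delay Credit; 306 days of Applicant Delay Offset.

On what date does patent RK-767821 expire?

August 18, 2036

Earliest priority filing: 2 April 2015.
Base term: 2 April 2015 + 20 years → 2 April 2035.
Appellate Stay Credit: +428 days → 3 June 2036.
Processing Delay Credit: +382 days → 20 June 2037.
Applicant Delay Offset: −306 days → 18 August 2036.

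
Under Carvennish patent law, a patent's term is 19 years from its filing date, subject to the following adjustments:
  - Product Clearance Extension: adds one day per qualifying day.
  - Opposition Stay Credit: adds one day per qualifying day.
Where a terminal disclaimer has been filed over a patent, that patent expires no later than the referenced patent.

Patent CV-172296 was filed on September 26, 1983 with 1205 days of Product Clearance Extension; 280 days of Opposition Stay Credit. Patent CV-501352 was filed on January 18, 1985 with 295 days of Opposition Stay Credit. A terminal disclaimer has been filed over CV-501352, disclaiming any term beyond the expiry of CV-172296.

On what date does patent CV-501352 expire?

2004-11-08

Natural term of CV-501352:
  Base: filing + 19 years → 18 January 2004.
  Opposition Stay Credit: +295 days → 8 November 2004.
Expiry of referenced patent CV-172296:
  Base: filing + 19 years → 26 September 2002.
  Product Clearance Extension: +1205 days → 13 January 2006.
  Opposition Stay Credit: +280 days → 20 October 2006.
Terminal disclaimer: CV-501352 expires on the earlier of 8 November 2004 and 20 October 2006.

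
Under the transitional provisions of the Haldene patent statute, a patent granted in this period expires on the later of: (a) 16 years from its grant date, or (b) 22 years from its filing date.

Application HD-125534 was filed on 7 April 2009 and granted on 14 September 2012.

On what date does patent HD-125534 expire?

2031-04-07

(a) grant + 16 years → 14 September 2028.
(b) filing + 22 years → 7 April 2031.
Later of the two: 7 April 2031.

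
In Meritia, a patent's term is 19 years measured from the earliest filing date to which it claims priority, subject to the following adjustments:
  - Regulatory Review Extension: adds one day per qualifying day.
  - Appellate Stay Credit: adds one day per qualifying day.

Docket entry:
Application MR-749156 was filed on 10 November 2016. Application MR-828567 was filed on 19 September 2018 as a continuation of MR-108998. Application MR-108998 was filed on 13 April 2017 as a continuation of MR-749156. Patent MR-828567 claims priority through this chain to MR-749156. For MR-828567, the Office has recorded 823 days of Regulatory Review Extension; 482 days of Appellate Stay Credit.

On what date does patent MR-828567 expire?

2039-06-07

Earliest priority filing: 10 November 2016.
Base term: 10 November 2016 + 19 years → 10 November 2035.
Regulatory Review Extension: +823 days → 10 February 2038.
Appellate Stay Credit: +482 days → 7 June 2039.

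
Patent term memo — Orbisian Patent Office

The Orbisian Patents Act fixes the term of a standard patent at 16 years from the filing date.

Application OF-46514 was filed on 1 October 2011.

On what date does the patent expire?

2027-10-01

Filing date + 16 years → 1 October 2027.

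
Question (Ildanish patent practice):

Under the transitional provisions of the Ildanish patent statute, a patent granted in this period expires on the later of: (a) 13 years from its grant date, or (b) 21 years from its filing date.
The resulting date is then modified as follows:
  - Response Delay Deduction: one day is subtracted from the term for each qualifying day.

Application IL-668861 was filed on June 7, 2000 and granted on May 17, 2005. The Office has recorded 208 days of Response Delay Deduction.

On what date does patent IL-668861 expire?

November 11, 2020

(a) grant + 13 years → 17 May 2018.
(b) filing + 21 years → 7 June 2021.
Later of the two: 7 June 2021.
Response Delay Deduction: −208 days → 11 November 2020.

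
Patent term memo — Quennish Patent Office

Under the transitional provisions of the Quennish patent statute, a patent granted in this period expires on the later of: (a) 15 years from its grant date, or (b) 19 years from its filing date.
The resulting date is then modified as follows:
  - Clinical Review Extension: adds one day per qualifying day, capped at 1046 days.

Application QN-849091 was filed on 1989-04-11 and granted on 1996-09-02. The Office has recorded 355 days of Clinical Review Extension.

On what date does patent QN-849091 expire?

(a) grant + 15 years → 2 September 2011.
(b) filing + 19 years → 11 April 2008.
Later of the two: 2 September 2011.
Clinical Review Extension: 355 days (within the 1046-day cap) → +355 days → 22 August 2012.

2012-08-22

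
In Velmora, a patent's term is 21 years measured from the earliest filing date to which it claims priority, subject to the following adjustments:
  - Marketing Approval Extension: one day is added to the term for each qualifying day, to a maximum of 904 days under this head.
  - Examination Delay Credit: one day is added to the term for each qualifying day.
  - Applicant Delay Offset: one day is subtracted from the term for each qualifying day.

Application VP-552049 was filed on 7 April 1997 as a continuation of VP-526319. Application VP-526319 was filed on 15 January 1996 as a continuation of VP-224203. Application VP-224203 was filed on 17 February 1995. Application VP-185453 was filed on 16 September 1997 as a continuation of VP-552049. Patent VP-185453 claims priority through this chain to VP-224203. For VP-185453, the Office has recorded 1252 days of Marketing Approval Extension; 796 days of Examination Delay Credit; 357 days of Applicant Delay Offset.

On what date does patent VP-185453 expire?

Earliest priority filing: 17 February 1995.
Base term: 17 February 1995 + 21 years → 17 February 2016.
Marketing Approval Extension: 1252 days claimed exceeds the 904-day cap, so +904 days → 9 August 2018.
Examination Delay Credit: +796 days → 13 October 2020.
Applicant Delay Offset: −357 days → 22 October 2019.

October 22, 2019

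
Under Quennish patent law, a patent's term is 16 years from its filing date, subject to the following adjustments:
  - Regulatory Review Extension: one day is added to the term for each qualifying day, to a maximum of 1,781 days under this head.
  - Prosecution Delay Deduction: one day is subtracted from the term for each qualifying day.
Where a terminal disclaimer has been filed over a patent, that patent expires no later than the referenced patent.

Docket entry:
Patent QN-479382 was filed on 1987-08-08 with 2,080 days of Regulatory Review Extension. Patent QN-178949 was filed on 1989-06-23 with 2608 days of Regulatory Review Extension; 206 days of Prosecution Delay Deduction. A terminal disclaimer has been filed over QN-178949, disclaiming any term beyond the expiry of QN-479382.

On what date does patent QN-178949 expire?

June 23, 2008

Natural term of QN-178949:
  Base: filing + 16 years → 23 June 2005.
  Regulatory Review Extension: 2608 days claimed exceeds the 1781-day cap, so +1781 days → 9 May 2010.
  Prosecution Delay Deduction: −206 days → 15 October 2009.
Expiry of referenced patent QN-479382:
  Base: filing + 16 years → 8 August 2003.
  Regulatory Review Extension: 2080 days claimed exceeds the 1781-day cap, so +1781 days → 23 June 2008.
Terminal disclaimer: QN-178949 expires on the earlier of 15 October 2009 and 23 June 2008.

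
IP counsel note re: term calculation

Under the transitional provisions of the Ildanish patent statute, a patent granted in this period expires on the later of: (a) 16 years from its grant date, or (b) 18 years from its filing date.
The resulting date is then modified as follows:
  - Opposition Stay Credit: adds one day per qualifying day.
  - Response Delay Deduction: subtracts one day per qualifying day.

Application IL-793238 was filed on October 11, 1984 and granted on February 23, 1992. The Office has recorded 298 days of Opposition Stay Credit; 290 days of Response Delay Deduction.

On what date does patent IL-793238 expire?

(a) grant + 16 years → 23 February 2008.
(b) filing + 18 years → 11 October 2002.
Later of the two: 23 February 2008.
Opposition Stay Credit: +298 days → 17 December 2008.
Response Delay Deduction: −290 days → 2 March 2008.

March 2, 2008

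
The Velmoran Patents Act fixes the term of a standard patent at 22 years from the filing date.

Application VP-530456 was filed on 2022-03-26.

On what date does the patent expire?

Filing date + 22 years → 26 March 2044.

March 26, 2044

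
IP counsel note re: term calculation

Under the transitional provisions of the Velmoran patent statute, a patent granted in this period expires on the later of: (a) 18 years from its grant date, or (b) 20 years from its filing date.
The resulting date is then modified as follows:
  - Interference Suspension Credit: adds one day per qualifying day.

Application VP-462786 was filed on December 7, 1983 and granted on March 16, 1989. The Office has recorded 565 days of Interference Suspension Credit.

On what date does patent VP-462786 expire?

2008-10-01

(a) grant + 18 years → 16 March 2007.
(b) filing + 20 years → 7 December 2003.
Later of the two: 16 March 2007.
Interference Suspension Credit: +565 days → 1 October 2008.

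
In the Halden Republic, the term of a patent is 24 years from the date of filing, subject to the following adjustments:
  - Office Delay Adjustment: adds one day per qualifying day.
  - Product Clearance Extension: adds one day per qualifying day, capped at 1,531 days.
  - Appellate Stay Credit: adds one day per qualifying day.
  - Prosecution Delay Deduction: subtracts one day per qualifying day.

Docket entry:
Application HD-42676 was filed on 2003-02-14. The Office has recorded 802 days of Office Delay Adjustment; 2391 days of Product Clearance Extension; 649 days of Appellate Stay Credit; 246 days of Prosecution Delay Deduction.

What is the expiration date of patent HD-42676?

2034-08-12

Base term: filing date + 24 years → 14 February 2027.
Office Delay Adjustment: +802 days → 26 April 2029.
Product Clearance Extension: 2391 days claimed exceeds the 1531-day cap, so +1531 days → 5 July 2033.
Appellate Stay Credit: +649 days → 15 April 2035.
Prosecution Delay Deduction: −246 days → 12 August 2034.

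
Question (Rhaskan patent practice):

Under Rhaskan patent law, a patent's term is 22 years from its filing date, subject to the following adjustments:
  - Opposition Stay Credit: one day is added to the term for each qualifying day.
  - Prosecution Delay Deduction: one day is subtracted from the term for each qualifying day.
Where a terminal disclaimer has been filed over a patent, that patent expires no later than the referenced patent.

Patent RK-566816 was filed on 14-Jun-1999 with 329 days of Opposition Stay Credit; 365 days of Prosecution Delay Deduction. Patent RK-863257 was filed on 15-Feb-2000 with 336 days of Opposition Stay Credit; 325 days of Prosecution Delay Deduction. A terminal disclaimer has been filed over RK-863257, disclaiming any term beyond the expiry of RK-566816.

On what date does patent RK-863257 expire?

2021-05-09

Natural term of RK-863257:
  Base: filing + 22 years → 15 February 2022.
  Opposition Stay Credit: +336 days → 17 January 2023.
  Prosecution Delay Deduction: −325 days → 26 February 2022.
Expiry of referenced patent RK-566816:
  Base: filing + 22 years → 14 June 2021.
  Opposition Stay Credit: +329 days → 9 May 2022.
  Prosecution Delay Deduction: −365 days → 9 May 2021.
Terminal disclaimer: RK-863257 expires on the earlier of 26 February 2022 and 9 May 2021.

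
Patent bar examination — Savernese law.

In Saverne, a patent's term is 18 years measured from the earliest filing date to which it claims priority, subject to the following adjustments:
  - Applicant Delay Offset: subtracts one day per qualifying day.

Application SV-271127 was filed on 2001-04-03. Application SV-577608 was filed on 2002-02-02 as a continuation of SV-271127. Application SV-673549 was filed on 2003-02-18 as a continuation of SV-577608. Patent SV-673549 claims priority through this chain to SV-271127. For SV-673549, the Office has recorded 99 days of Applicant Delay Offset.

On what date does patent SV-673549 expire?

Earliest priority filing: 3 April 2001.
Base term: 3 April 2001 + 18 years → 3 April 2019.
Applicant Delay Offset: −99 days → 25 December 2018.

2018-12-25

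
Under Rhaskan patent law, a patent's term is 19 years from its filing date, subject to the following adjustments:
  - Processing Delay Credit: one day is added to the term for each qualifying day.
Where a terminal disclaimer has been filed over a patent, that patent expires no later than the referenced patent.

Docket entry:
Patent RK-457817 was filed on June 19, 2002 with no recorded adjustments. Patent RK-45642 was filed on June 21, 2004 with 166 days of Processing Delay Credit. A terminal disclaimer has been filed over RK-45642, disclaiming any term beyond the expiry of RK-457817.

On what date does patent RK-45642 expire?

June 19, 2021

Natural term of RK-45642:
  Base: filing + 19 years → 21 June 2023.
  Processing Delay Credit: +166 days → 4 December 2023.
Expiry of referenced patent RK-457817:
  Base: filing + 19 years → 19 June 2021.
Terminal disclaimer: RK-45642 expires on the earlier of 4 December 2023 and 19 June 2021.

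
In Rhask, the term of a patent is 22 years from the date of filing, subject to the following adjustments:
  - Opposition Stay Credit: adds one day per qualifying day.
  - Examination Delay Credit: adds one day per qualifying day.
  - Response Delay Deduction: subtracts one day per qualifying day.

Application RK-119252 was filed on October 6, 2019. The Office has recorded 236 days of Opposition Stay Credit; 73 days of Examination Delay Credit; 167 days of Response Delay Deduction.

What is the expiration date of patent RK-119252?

February 25, 2042

Base term: filing date + 22 years → 6 October 2041.
Opposition Stay Credit: +236 days → 30 May 2042.
Examination Delay Credit: +73 days → 11 August 2042.
Response Delay Deduction: −167 days → 25 February 2042.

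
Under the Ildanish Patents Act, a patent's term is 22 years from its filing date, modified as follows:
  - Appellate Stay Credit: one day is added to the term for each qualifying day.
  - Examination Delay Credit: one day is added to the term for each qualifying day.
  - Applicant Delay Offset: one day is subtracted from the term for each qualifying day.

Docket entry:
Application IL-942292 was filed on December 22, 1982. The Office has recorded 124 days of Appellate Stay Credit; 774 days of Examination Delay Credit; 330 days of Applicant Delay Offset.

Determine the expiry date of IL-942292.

Base term: filing date + 22 years → 22 December 2004.
Appellate Stay Credit: +124 days → 25 April 2005.
Examination Delay Credit: +774 days → 8 June 2007.
Applicant Delay Offset: −330 days → 13 July 2006.

2006-07-13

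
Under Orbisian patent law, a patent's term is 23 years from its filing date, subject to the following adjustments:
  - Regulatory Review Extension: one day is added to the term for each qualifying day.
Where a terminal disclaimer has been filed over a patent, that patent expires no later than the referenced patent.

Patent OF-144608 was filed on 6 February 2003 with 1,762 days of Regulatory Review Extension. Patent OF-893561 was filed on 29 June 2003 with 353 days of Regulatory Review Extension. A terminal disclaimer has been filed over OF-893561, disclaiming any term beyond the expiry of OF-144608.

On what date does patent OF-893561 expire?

Natural term of OF-893561:
  Base: filing + 23 years → 29 June 2026.
  Regulatory Review Extension: +353 days → 17 June 2027.
Expiry of referenced patent OF-144608:
  Base: filing + 23 years → 6 February 2026.
  Regulatory Review Extension: +1762 days → 4 December 2030.
Terminal disclaimer: OF-893561 expires on the earlier of 17 June 2027 and 4 December 2030.

2027-06-17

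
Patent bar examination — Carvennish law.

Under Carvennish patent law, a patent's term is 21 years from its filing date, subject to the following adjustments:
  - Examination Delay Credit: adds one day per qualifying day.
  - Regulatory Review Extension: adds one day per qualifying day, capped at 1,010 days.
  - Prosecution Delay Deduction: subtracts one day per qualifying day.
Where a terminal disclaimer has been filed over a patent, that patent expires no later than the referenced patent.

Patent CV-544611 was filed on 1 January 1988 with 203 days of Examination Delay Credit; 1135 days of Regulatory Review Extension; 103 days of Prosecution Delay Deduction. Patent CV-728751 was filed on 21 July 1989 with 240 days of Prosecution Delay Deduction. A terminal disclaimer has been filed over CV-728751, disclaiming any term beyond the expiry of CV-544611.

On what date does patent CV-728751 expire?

Natural term of CV-728751:
  Base: filing + 21 years → 21 July 2010.
  Prosecution Delay Deduction: −240 days → 23 November 2009.
Expiry of referenced patent CV-544611:
  Base: filing + 21 years → 1 January 2009.
  Examination Delay Credit: +203 days → 23 July 2009.
  Regulatory Review Extension: 1135 days claimed exceeds the 1010-day cap, so +1010 days → 28 April 2012.
  Prosecution Delay Deduction: −103 days → 16 January 2012.
Terminal disclaimer: CV-728751 expires on the earlier of 23 November 2009 and 16 January 2012.

2009-11-23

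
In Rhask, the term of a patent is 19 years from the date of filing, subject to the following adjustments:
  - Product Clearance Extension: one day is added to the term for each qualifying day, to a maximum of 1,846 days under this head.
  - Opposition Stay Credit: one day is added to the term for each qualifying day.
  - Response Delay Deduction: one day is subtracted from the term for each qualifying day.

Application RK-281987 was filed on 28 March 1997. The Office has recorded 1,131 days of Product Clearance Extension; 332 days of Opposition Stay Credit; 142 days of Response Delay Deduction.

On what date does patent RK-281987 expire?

November 9, 2019

Base term: filing date + 19 years → 28 March 2016.
Product Clearance Extension: 1131 days (within the 1846-day cap) → +1131 days → 3 May 2019.
Opposition Stay Credit: +332 days → 30 March 2020.
Response Delay Deduction: −142 days → 9 November 2019.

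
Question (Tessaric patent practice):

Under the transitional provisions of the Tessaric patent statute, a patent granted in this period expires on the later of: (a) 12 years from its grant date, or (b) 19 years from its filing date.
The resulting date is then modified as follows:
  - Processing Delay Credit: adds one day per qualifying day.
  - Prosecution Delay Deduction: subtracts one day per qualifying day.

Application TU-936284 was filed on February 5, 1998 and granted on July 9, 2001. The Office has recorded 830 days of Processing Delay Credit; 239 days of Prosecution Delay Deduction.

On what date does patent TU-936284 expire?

September 19, 2018

(a) grant + 12 years → 9 July 2013.
(b) filing + 19 years → 5 February 2017.
Later of the two: 5 February 2017.
Processing Delay Credit: +830 days → 16 May 2019.
Prosecution Delay Deduction: −239 days → 19 September 2018.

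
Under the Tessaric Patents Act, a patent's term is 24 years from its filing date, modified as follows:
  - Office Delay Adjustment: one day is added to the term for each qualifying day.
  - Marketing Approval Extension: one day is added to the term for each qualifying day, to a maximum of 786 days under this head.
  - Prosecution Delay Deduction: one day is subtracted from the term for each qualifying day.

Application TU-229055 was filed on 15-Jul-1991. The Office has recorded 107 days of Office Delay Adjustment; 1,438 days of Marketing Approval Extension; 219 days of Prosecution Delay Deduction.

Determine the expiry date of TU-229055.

May 19, 2017

Base term: filing date + 24 years → 15 July 2015.
Office Delay Adjustment: +107 days → 30 October 2015.
Marketing Approval Extension: 1438 days claimed exceeds the 786-day cap, so +786 days → 24 December 2017.
Prosecution Delay Deduction: −219 days → 19 May 2017.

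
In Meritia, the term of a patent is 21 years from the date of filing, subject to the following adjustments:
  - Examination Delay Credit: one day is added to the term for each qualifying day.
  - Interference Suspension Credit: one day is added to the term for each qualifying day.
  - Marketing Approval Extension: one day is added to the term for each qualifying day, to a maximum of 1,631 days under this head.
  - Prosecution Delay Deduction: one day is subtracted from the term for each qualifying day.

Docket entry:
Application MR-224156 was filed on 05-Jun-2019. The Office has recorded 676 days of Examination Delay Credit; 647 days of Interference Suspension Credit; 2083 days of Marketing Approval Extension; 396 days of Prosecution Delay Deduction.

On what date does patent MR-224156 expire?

Base term: filing date + 21 years → 5 June 2040.
Examination Delay Credit: +676 days → 12 April 2042.
Interference Suspension Credit: +647 days → 19 January 2044.
Marketing Approval Extension: 2083 days claimed exceeds the 1631-day cap, so +1631 days → 7 July 2048.
Prosecution Delay Deduction: −396 days → 7 June 2047.

2047-06-07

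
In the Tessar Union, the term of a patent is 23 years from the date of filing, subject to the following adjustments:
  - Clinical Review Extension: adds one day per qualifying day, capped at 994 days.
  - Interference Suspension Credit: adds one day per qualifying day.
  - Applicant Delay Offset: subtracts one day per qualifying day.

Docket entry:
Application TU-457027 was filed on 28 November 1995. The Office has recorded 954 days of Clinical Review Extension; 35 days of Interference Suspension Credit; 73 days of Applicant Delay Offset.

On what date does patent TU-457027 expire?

Base term: filing date + 23 years → 28 November 2018.
Clinical Review Extension: 954 days (within the 994-day cap) → +954 days → 9 July 2021.
Interference Suspension Credit: +35 days → 13 August 2021.
Applicant Delay Offset: −73 days → 1 June 2021.

2021-06-01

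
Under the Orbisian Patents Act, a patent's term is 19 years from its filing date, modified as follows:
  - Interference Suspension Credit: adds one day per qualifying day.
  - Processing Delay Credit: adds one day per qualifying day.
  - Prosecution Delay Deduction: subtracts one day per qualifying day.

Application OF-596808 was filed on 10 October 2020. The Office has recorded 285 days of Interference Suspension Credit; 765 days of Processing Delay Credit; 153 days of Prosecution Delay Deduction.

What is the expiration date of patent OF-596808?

2042-03-25

Base term: filing date + 19 years → 10 October 2039.
Interference Suspension Credit: +285 days → 21 July 2040.
Processing Delay Credit: +765 days → 25 August 2042.
Prosecution Delay Deduction: −153 days → 25 March 2042.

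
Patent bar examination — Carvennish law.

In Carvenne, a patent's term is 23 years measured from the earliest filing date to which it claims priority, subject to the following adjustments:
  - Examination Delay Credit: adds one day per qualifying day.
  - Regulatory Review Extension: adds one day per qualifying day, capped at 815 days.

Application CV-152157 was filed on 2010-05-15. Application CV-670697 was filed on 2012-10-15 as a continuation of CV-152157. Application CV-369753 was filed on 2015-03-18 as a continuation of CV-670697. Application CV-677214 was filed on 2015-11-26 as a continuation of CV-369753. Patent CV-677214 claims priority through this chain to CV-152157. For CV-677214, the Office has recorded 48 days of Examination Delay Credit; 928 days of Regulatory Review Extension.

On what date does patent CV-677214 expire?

2035-09-25

Earliest priority filing: 15 May 2010.
Base term: 15 May 2010 + 23 years → 15 May 2033.
Examination Delay Credit: +48 days → 2 July 2033.
Regulatory Review Extension: 928 days claimed exceeds the 815-day cap, so +815 days → 25 September 2035.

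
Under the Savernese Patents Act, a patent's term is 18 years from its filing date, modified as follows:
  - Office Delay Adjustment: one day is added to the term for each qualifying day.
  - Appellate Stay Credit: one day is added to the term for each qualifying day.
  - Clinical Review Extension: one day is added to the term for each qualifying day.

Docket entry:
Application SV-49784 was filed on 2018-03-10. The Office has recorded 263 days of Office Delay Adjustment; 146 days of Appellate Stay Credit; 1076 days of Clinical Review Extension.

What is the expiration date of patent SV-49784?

Base term: filing date + 18 years → 10 March 2036.
Office Delay Adjustment: +263 days → 28 November 2036.
Appellate Stay Credit: +146 days → 23 April 2037.
Clinical Review Extension: +1076 days → 3 April 2040.

April 3, 2040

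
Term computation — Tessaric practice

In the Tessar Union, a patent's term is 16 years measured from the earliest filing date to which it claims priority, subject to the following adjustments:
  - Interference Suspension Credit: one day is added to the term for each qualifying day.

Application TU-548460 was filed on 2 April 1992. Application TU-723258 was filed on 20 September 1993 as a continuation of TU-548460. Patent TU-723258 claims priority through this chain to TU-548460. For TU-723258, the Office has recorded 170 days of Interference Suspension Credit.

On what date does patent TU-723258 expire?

Earliest priority filing: 2 April 1992.
Base term: 2 April 1992 + 16 years → 2 April 2008.
Interference Suspension Credit: +170 days → 19 September 2008.

September 19, 2008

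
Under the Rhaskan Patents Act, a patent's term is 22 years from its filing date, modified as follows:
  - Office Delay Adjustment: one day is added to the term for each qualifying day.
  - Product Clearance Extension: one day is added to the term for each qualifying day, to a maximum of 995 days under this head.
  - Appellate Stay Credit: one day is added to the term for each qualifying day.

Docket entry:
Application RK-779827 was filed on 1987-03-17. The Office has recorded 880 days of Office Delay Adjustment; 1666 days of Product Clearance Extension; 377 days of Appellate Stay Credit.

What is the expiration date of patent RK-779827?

May 17, 2015

Base term: filing date + 22 years → 17 March 2009.
Office Delay Adjustment: +880 days → 14 August 2011.
Product Clearance Extension: 1666 days claimed exceeds the 995-day cap, so +995 days → 5 May 2014.
Appellate Stay Credit: +377 days → 17 May 2015.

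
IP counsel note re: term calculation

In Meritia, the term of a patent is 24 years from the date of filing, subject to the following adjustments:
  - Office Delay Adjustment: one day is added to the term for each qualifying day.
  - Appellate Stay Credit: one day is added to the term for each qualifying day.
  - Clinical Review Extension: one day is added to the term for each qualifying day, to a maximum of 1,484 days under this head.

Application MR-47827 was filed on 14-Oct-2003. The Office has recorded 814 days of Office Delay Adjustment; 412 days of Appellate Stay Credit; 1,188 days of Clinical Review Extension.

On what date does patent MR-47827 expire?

May 24, 2034

Base term: filing date + 24 years → 14 October 2027.
Office Delay Adjustment: +814 days → 5 January 2030.
Appellate Stay Credit: +412 days → 21 February 2031.
Clinical Review Extension: 1188 days (within the 1484-day cap) → +1188 days → 24 May 2034.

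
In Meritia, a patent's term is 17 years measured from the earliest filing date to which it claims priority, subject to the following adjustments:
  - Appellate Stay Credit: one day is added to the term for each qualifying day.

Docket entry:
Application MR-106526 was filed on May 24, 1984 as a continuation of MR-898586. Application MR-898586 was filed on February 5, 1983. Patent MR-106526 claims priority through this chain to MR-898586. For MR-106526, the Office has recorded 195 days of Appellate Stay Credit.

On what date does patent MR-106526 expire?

2000-08-18

Earliest priority filing: 5 February 1983.
Base term: 5 February 1983 + 17 years → 5 February 2000.
Appellate Stay Credit: +195 days → 18 August 2000.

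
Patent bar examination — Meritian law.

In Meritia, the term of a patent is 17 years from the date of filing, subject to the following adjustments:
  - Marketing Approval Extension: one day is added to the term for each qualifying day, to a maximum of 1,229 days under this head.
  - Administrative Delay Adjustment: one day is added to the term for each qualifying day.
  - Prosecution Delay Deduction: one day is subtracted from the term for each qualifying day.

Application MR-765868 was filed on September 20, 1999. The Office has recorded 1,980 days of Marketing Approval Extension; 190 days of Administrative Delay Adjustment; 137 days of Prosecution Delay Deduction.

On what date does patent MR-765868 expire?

2020-03-25

Base term: filing date + 17 years → 20 September 2016.
Marketing Approval Extension: 1980 days claimed exceeds the 1229-day cap, so +1229 days → 1 February 2020.
Administrative Delay Adjustment: +190 days → 9 August 2020.
Prosecution Delay Deduction: −137 days → 25 March 2020.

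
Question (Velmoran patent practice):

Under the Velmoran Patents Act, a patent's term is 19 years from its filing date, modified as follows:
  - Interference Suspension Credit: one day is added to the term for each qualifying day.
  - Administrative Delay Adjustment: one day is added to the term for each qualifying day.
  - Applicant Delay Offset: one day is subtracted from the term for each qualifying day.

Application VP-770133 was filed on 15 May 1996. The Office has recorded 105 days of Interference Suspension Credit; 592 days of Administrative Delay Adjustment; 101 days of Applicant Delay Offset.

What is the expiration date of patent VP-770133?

Base term: filing date + 19 years → 15 May 2015.
Interference Suspension Credit: +105 days → 28 August 2015.
Administrative Delay Adjustment: +592 days → 11 April 2017.
Applicant Delay Offset: −101 days → 31 December 2016.

2016-12-31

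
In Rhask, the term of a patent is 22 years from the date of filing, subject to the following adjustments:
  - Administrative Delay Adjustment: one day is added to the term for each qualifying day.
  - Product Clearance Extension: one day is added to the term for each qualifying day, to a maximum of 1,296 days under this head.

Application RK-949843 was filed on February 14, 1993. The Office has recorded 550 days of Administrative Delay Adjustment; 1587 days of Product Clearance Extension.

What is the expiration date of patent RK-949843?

March 5, 2020

Base term: filing date + 22 years → 14 February 2015.
Administrative Delay Adjustment: +550 days → 17 August 2016.
Product Clearance Extension: 1587 days claimed exceeds the 1296-day cap, so +1296 days → 5 March 2020.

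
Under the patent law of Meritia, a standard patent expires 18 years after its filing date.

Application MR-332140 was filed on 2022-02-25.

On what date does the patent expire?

2040-02-25

Filing date + 18 years → 25 February 2040.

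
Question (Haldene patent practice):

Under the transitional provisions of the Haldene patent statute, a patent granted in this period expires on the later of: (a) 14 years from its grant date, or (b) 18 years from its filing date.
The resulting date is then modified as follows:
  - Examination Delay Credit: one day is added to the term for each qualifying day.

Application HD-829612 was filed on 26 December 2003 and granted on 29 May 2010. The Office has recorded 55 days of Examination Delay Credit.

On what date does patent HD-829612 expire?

(a) grant + 14 years → 29 May 2024.
(b) filing + 18 years → 26 December 2021.
Later of the two: 29 May 2024.
Examination Delay Credit: +55 days → 23 July 2024.

July 23, 2024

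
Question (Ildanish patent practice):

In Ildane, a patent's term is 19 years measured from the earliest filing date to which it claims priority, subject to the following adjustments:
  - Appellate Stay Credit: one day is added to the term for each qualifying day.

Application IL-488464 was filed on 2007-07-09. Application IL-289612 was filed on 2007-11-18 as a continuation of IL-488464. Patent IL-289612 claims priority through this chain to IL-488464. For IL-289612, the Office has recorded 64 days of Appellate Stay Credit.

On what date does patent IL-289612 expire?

2026-09-11

Earliest priority filing: 9 July 2007.
Base term: 9 July 2007 + 19 years → 9 July 2026.
Appellate Stay Credit: +64 days → 11 September 2026.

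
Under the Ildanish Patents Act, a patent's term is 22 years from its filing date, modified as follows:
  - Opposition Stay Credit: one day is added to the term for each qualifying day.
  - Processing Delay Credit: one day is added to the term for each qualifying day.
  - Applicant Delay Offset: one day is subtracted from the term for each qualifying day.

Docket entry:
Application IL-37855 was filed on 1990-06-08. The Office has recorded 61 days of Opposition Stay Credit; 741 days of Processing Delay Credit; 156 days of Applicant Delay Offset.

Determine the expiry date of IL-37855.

Base term: filing date + 22 years → 8 June 2012.
Opposition Stay Credit: +61 days → 8 August 2012.
Processing Delay Credit: +741 days → 19 August 2014.
Applicant Delay Offset: −156 days → 16 March 2014.

2014-03-16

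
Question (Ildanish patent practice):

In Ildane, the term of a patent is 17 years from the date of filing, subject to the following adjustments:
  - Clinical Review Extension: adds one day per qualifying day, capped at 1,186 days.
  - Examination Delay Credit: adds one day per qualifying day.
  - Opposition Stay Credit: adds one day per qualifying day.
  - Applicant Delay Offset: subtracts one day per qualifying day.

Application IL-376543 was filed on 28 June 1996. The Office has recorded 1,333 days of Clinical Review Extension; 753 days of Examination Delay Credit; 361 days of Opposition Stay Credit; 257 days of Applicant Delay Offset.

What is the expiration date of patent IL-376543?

January 31, 2019

Base term: filing date + 17 years → 28 June 2013.
Clinical Review Extension: 1333 days claimed exceeds the 1186-day cap, so +1186 days → 26 September 2016.
Examination Delay Credit: +753 days → 19 October 2018.
Opposition Stay Credit: +361 days → 15 October 2019.
Applicant Delay Offset: −257 days → 31 January 2019.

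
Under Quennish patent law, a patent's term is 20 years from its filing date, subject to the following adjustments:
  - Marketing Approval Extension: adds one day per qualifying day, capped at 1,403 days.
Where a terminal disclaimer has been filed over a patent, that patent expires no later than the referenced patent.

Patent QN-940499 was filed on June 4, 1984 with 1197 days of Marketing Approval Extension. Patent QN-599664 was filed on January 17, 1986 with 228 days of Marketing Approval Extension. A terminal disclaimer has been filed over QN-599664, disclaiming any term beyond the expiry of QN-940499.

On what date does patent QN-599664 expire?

2006-09-02

Natural term of QN-599664:
  Base: filing + 20 years → 17 January 2006.
  Marketing Approval Extension: 228 days (within the 1403-day cap) → +228 days → 2 September 2006.
Expiry of referenced patent QN-940499:
  Base: filing + 20 years → 4 June 2004.
  Marketing Approval Extension: 1197 days (within the 1403-day cap) → +1197 days → 14 September 2007.
Terminal disclaimer: QN-599664 expires on the earlier of 2 September 2006 and 14 September 2007.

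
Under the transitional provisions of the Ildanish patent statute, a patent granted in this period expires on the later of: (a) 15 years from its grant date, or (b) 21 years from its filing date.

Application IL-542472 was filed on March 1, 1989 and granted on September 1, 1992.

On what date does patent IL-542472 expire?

(a) grant + 15 years → 1 September 2007.
(b) filing + 21 years → 1 March 2010.
Later of the two: 1 March 2010.

March 1, 2010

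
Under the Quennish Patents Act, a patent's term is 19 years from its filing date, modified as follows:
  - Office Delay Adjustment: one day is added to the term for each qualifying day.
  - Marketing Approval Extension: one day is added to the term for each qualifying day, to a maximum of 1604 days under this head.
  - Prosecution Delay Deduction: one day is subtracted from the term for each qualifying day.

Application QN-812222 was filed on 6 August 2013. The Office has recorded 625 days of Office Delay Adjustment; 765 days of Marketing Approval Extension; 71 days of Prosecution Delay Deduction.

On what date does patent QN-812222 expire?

March 17, 2036

Base term: filing date + 19 years → 6 August 2032.
Office Delay Adjustment: +625 days → 23 April 2034.
Marketing Approval Extension: 765 days (within the 1604-day cap) → +765 days → 27 May 2036.
Prosecution Delay Deduction: −71 days → 17 March 2036.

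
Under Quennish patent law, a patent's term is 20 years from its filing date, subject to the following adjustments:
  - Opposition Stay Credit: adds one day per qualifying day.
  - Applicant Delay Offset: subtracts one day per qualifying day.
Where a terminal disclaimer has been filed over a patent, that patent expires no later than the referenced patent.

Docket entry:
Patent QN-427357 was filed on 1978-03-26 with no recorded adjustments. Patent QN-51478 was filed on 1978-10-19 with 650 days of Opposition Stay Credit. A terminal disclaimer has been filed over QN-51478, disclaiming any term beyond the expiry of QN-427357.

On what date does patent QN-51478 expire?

Natural term of QN-51478:
  Base: filing + 20 years → 19 October 1998.
  Opposition Stay Credit: +650 days → 30 July 2000.
Expiry of referenced patent QN-427357:
  Base: filing + 20 years → 26 March 1998.
Terminal disclaimer: QN-51478 expires on the earlier of 30 July 2000 and 26 March 1998.

March 26, 1998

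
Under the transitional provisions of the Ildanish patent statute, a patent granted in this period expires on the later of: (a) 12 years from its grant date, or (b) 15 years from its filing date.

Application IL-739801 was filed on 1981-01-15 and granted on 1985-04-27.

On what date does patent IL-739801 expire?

(a) grant + 12 years → 27 April 1997.
(b) filing + 15 years → 15 January 1996.
Later of the two: 27 April 1997.

1997-04-27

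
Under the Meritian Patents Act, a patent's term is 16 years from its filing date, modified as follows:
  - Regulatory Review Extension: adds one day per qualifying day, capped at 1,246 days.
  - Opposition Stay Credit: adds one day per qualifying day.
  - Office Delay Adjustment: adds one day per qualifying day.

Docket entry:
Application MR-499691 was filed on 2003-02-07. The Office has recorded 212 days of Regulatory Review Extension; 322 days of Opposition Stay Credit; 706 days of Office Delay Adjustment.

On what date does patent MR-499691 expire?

Base term: filing date + 16 years → 7 February 2019.
Regulatory Review Extension: 212 days (within the 1246-day cap) → +212 days → 7 September 2019.
Opposition Stay Credit: +322 days → 25 July 2020.
Office Delay Adjustment: +706 days → 1 July 2022.

July 1, 2022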